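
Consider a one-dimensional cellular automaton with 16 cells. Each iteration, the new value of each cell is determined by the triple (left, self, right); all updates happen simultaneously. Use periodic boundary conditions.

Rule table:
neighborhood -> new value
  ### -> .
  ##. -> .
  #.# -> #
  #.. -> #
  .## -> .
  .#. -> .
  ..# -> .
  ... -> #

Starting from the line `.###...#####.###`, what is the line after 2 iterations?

.##...#####..##.

#...##......#...
.##...#####..##.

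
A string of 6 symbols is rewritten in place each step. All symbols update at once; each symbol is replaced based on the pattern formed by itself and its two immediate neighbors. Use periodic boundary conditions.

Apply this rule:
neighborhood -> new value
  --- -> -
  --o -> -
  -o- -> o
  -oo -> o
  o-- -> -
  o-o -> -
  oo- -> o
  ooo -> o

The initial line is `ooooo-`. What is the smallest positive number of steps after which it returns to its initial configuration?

step 1: ooooo-

1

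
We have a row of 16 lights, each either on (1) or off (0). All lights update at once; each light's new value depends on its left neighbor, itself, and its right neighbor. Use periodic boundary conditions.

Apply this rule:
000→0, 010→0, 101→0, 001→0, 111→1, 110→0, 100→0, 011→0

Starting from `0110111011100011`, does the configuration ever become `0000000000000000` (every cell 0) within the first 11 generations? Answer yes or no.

0000010001000000
0000000000000000
all cells are 0 at generation 2

yes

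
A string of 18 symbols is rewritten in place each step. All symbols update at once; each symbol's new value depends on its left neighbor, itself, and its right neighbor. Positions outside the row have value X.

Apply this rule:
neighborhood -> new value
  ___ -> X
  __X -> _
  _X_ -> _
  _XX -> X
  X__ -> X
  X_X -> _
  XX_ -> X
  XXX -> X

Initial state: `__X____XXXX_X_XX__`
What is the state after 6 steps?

X__XXX_XXXX___XXX_
XX_XXX_XXXXXX_XXX_
XX_XXX_XXXXXX_XXX_  (fixed point — unchanged through step 6)

XX_XXX_XXXXXX_XXX_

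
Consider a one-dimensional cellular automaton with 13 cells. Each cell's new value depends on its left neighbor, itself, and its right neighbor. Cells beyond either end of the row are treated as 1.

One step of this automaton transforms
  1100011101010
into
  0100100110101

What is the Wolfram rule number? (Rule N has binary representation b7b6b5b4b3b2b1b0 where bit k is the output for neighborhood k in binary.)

98

position 0: 111 → 0  (bit 7 = 0)
position 1: 110 → 1  (bit 6 = 1)
position 8: 101 → 1  (bit 5 = 1)
position 2: 100 → 0  (bit 4 = 0)
position 5: 011 → 0  (bit 3 = 0)
position 9: 010 → 0  (bit 2 = 0)
position 4: 001 → 1  (bit 1 = 1)
position 3: 000 → 0  (bit 0 = 0)
bits b7..b0 = 01100010 = 98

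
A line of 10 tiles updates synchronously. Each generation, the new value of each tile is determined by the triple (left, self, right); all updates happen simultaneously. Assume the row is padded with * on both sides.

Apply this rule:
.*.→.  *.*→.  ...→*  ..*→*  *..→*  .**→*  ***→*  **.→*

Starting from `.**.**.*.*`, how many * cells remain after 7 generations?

generation 1: .**.**...*
generation 2: .**.******
generation 3: .**.******  (fixed point — unchanged through generation 7)
count of *: 8

8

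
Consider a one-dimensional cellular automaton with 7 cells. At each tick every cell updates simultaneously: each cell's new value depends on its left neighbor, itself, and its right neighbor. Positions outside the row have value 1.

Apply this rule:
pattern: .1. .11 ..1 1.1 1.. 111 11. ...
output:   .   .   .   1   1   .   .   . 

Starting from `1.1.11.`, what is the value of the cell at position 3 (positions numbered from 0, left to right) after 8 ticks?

.1.1..1
1.1.1..
.1.1.1.
1.1.1.1
.1.1.1.  (repeats tick 3; period 2)
tick 8: 1.1.1.1
position 3 holds .

.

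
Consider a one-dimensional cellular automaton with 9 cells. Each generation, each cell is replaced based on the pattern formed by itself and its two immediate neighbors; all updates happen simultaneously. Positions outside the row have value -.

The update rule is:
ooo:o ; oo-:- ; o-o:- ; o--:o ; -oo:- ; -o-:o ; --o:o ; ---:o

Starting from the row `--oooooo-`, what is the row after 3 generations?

oo-oooo-o
----oo--o
oooo--ooo

oooo--ooo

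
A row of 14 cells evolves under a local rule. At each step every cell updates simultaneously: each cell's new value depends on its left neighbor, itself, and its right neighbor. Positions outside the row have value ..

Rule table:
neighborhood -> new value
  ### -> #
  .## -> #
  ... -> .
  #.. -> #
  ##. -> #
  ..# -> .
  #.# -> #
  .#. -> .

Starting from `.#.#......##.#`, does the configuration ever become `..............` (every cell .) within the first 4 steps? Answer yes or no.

..#.#.....###.
...#.#....####
....#.#...####
.....#.#..####
step 4 is .....#.#..####, still not uniform .

no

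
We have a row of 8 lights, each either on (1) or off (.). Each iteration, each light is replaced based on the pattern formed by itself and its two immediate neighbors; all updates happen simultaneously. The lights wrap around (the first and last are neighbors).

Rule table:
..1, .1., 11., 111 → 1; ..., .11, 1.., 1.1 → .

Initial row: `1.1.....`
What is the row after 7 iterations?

1.1.1.1.

iteration 1: 1.1....1
iteration 2: 1.1...1.
iteration 3: 1.1..11.
iteration 4: 1.1.1.1.
iteration 5: 1.1.1.1.  (fixed point — unchanged through iteration 7)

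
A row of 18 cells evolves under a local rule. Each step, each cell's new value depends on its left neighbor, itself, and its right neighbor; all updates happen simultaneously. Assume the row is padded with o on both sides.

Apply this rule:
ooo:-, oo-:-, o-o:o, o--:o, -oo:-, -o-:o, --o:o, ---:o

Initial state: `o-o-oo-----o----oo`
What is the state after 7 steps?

-ooo--oooooooooo--

-ooo--oooooooooo--
o---oo----------oo
-ooo--oooooooooo--  (repeats step 1; period 2)
step 7: -ooo--oooooooooo--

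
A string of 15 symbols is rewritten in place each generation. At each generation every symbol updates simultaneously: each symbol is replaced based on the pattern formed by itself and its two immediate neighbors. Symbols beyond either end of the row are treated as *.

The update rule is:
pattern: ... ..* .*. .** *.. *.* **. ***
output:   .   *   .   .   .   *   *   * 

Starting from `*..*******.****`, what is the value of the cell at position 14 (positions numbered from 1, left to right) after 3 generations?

generation 1: *.*.*******.***
generation 2: **.*.*******.**
generation 3: ***.*.*******.*
position 14 holds .

.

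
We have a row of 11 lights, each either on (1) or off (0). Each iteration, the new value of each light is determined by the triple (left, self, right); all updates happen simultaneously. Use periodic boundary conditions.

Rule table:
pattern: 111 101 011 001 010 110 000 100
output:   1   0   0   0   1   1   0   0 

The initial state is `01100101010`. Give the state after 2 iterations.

iteration 1: 00100101010
iteration 2: 00100101010

00100101010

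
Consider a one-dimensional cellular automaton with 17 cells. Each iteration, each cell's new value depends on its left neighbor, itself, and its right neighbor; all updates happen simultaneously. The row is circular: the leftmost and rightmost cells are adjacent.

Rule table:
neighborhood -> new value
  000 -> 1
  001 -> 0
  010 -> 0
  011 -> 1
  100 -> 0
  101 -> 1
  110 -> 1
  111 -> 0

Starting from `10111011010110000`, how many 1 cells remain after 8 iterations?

01101111101110110
01111000111011110
01001010101110010
00000101011010000
11110010111100111
00010001100100100
11000101100000001
01010011101111101
count of 1: 11

11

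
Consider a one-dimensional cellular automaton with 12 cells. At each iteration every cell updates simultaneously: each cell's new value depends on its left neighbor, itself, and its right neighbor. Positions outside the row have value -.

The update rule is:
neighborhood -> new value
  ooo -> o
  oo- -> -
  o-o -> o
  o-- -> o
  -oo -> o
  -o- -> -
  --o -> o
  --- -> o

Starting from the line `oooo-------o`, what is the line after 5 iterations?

ooo-ooooooo-
oo-ooooooo-o
o-ooooooo-o-
-ooooooo-o-o
ooooooo-o-o-

ooooooo-o-o-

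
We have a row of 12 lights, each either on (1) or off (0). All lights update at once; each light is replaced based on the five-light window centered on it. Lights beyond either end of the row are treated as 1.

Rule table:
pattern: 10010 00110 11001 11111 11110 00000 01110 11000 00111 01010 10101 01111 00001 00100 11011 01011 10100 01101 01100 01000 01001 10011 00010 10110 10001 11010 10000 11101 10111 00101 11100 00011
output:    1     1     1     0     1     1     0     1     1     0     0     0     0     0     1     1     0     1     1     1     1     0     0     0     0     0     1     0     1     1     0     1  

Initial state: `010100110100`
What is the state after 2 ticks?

110011011111

000010110010
110011011111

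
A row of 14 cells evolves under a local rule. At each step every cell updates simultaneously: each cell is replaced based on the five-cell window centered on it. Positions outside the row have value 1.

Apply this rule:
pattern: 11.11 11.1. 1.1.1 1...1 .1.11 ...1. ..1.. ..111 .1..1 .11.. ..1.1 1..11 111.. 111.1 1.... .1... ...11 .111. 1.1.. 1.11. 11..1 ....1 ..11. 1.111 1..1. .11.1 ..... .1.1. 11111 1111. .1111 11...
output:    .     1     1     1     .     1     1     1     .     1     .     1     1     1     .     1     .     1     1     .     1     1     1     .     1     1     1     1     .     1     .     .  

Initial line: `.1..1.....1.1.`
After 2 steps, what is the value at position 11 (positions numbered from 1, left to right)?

.

11.111.111.11.
11..11..11..1.
position 11 holds .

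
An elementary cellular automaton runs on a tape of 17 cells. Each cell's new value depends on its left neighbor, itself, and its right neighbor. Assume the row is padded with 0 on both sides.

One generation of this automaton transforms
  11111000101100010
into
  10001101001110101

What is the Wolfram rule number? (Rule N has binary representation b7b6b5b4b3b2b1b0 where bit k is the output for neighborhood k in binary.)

position 1: 111 → 0  (bit 7 = 0)
position 4: 110 → 1  (bit 6 = 1)
position 9: 101 → 0  (bit 5 = 0)
position 5: 100 → 1  (bit 4 = 1)
position 0: 011 → 1  (bit 3 = 1)
position 8: 010 → 0  (bit 2 = 0)
position 7: 001 → 1  (bit 1 = 1)
position 6: 000 → 0  (bit 0 = 0)
bits b7..b0 = 01011010 = 90

90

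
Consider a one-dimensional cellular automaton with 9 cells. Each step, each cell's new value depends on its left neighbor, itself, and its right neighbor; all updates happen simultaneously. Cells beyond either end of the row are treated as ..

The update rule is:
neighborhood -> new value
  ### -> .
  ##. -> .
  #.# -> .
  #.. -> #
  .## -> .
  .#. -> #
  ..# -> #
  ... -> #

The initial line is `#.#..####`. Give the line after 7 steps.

#####....

#.###....
#....####
#####....
.....####
#####....  (repeats step 3; period 2)
step 7: #####....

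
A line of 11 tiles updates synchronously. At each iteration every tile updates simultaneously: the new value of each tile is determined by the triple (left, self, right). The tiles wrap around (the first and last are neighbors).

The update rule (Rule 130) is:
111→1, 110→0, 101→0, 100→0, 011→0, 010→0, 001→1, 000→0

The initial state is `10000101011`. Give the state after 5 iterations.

00001000001
00010000010
00100000100
01000001000
10000010000

10000010000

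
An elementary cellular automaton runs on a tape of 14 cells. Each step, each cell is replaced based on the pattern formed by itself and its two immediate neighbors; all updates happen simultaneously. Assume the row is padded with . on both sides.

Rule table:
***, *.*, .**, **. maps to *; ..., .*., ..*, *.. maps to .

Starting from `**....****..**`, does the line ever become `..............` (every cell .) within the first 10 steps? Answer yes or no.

**....****..**  (fixed point — unchanged through step 10)
step 10 is **....****..**, still not uniform .

no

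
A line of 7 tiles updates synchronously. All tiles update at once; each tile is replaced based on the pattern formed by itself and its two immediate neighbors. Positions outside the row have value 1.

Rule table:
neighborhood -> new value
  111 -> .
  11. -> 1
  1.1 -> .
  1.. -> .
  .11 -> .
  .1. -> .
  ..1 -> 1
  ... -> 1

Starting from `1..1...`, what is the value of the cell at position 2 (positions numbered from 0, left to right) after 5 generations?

1

1.1..11
1...1..
1.11..1
1..1.1.
1.1....
position 2 holds 1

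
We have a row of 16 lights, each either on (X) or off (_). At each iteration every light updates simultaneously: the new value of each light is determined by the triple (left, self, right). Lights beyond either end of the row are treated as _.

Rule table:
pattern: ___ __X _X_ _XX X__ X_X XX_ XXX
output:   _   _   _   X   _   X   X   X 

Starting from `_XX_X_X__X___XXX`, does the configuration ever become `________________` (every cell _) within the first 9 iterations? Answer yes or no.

no

iteration 1: _XXX_X_______XXX
iteration 2: _XXXX________XXX
iteration 3: _XXXX________XXX  (fixed point — unchanged through iteration 9)
iteration 9 is _XXXX________XXX, still not uniform _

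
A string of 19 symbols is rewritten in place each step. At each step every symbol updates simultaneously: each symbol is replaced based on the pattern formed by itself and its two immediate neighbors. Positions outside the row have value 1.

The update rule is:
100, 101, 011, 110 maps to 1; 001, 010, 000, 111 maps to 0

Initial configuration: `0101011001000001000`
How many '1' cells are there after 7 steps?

10

1010111100100000100
1101100110010000010
0111110111001000001
1100011101100100001
0110010111110010001
1111001100011001001
0001101110011100101
count of 1: 10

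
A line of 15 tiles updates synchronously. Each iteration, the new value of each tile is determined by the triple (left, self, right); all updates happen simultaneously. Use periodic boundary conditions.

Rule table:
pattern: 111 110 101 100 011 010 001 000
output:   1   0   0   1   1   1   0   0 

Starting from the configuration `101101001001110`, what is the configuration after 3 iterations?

iteration 1: 101001101101100
iteration 2: 101101001001010
iteration 3: 101001101101010

101001101101010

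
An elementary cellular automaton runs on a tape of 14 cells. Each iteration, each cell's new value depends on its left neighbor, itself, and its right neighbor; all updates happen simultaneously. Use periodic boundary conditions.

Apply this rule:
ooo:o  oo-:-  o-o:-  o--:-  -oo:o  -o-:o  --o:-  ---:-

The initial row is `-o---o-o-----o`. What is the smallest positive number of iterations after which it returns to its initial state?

-o---o-o-----o

1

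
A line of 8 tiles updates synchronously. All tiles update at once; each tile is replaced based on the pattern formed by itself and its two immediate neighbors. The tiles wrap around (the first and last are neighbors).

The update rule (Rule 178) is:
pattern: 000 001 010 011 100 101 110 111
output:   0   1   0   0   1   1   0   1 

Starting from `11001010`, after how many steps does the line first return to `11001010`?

2

00110101
11001010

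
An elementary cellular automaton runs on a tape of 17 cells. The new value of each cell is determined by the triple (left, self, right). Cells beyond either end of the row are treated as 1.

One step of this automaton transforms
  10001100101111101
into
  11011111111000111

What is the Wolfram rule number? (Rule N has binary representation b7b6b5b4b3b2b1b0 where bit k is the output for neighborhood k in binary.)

126

position 11: 111 → 0  (bit 7 = 0)
position 0: 110 → 1  (bit 6 = 1)
position 9: 101 → 1  (bit 5 = 1)
position 1: 100 → 1  (bit 4 = 1)
position 4: 011 → 1  (bit 3 = 1)
position 8: 010 → 1  (bit 2 = 1)
position 3: 001 → 1  (bit 1 = 1)
position 2: 000 → 0  (bit 0 = 0)
bits b7..b0 = 01111110 = 126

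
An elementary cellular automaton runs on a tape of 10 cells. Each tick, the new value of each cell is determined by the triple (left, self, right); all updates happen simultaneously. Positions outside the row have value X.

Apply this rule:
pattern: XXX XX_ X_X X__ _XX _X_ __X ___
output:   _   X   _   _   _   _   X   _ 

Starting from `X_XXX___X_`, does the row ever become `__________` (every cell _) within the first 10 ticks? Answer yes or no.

no

X___X__X__
X__X__X__X
X_X__X__X_
X___X__X__  (repeats tick 1; period 3)
tick 10: X___X__X__
tick 10 is X___X__X__, still not uniform _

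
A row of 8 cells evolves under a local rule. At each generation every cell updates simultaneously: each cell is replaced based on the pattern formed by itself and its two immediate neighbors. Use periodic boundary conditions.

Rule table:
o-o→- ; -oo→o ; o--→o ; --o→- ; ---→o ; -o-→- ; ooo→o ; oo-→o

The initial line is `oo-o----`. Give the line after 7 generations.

ooo-ooo-

oo--ooo-
ooo-ooo-
ooo-ooo-  (fixed point — unchanged through generation 7)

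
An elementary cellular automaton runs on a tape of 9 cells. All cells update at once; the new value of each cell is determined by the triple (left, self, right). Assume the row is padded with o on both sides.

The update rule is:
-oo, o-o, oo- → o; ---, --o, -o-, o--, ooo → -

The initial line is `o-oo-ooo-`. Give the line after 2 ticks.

oooooo-oo
-----ooo-

-----ooo-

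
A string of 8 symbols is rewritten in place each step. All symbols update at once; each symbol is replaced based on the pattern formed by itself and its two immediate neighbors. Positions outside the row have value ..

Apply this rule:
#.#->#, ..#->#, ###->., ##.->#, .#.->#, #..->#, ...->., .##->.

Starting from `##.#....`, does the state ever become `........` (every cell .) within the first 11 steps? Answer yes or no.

.####...
#...##..
##.#.##.
.####.##
#...##.#
##.#.###
.####..#
#...####
##.#...#
.####.##  (repeats step 4; period 6)
step 11: #...##.#
step 11 is #...##.#, still not uniform .

no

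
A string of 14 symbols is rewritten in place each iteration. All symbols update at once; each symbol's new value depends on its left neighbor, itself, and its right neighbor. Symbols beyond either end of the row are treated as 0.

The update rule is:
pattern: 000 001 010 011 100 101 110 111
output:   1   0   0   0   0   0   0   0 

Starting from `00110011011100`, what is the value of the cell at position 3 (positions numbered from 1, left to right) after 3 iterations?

0

10000000000001
00111111111100
10000000000001
position 3 holds 0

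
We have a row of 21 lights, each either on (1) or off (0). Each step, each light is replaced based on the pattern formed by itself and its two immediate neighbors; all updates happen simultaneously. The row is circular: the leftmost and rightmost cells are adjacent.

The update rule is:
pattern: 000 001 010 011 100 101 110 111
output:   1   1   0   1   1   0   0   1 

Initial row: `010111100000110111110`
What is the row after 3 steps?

step 1: 100111011111100111101
step 2: 011110011111011111001
step 3: 011101111110011110110

011101111110011110110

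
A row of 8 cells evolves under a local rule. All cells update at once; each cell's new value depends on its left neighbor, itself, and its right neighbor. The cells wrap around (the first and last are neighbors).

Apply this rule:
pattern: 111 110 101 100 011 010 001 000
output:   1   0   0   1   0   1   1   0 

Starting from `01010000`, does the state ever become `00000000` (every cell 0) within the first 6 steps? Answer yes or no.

no

step 1: 11011000
step 2: 00000101
step 3: 10001101
step 4: 01010000  (repeats step 0; period 4)
step 6: 00000101
step 6 is 00000101, still not uniform 0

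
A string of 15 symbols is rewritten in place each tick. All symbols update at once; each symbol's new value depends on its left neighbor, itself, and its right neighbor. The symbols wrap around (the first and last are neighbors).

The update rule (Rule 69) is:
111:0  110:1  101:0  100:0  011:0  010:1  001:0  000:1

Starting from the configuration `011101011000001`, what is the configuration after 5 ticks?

000101001011101
010101001000101
010101001010101
010101001010101  (fixed point — unchanged through tick 5)

010101001010101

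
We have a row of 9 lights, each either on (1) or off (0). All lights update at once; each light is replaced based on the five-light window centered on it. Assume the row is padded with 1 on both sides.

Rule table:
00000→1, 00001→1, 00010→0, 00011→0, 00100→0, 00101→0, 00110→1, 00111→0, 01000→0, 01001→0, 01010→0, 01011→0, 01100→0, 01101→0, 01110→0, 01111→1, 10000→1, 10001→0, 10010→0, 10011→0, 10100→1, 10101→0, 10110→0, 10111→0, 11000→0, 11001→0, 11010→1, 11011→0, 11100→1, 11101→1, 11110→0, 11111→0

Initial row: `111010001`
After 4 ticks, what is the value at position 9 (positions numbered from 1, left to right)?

tick 1: 001110000
tick 2: 000010110
tick 3: 011000000
tick 4: 000011110
position 9 holds 0

0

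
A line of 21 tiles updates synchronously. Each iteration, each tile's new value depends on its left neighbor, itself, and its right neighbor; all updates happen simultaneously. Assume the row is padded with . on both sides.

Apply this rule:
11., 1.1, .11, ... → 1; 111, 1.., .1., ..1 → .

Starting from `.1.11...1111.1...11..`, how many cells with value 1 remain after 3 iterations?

11

..111.1.1..11..1.11.1
1.1.11.1...11...1111.
.1.1111..1.11.1.1..1.
count of 1: 11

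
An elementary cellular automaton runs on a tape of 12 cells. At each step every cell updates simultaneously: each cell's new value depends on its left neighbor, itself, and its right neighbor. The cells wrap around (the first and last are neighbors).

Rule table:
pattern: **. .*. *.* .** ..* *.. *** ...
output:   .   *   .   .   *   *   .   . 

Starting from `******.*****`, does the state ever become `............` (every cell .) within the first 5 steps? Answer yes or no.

............
all cells are . at step 1

yes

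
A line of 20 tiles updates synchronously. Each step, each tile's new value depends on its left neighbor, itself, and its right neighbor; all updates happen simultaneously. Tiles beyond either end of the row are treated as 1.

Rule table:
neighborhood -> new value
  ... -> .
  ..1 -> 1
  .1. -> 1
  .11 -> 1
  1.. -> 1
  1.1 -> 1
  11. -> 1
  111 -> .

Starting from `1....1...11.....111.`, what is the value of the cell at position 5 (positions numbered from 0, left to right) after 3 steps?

1

11..111.1111...11.11
.1111.111..11.11111.
11..111.1111111...11
position 5 holds 1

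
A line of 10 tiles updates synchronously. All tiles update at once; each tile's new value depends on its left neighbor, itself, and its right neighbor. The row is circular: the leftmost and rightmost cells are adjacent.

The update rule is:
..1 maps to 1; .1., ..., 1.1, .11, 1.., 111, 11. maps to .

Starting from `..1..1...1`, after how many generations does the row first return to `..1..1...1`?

10

.1..1...1.
1..1...1..
..1...1..1
.1...1..1.
1...1..1..
...1..1..1
..1..1..1.
.1..1..1..
1..1..1...
..1..1...1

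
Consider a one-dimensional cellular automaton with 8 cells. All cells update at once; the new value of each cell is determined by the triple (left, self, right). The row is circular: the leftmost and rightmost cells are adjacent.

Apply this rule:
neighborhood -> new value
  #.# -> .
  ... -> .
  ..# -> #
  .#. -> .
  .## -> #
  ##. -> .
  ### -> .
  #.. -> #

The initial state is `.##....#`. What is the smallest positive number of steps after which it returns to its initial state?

8

.#.#..#.
#...##.#
.#.##..#
...#.##.
..#..#.#
##.##...
#..#.#.#
.##....#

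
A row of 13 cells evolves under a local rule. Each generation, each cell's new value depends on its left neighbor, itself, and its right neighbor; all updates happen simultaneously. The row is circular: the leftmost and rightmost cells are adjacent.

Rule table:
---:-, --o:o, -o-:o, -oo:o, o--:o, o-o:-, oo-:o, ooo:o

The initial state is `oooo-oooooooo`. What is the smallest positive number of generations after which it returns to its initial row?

generation 1: oooo-oooooooo

1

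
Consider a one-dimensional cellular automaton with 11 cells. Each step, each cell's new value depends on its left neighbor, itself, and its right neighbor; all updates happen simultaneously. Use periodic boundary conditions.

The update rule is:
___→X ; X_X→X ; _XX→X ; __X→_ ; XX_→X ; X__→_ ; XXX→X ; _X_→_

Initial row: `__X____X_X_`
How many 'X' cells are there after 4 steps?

9

X___XX__X__
__X_XX_____
X__XXX_XXXX
X__XXXXXXXX
count of X: 9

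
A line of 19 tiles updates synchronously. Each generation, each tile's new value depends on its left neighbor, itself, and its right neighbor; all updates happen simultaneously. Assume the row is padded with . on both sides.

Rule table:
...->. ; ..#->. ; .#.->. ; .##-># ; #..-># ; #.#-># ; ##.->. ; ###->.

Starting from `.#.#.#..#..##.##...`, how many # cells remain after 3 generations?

8

generation 1: ..#.#.#..#.#.##.#..
generation 2: ...#.#.#..#.##.#.#.
generation 3: ....#.#.#..##.#.#.#
count of #: 8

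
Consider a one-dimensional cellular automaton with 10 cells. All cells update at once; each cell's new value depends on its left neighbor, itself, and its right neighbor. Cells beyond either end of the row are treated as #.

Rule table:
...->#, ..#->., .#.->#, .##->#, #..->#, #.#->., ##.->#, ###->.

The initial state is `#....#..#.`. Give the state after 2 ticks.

...#.##.#.

tick 1: ####.##.#.
tick 2: ...#.##.#.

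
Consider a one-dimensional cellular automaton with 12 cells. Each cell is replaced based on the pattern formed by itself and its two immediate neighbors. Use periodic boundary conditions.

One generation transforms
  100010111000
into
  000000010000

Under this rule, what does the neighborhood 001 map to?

0

At position 3 the neighborhood is 001; the next row has 0 there.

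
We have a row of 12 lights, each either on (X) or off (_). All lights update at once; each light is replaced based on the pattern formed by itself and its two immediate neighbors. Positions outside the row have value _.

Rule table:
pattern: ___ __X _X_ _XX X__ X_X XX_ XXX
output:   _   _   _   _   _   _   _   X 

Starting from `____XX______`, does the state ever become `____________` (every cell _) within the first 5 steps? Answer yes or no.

yes

step 1: ____________
all cells are _ at step 1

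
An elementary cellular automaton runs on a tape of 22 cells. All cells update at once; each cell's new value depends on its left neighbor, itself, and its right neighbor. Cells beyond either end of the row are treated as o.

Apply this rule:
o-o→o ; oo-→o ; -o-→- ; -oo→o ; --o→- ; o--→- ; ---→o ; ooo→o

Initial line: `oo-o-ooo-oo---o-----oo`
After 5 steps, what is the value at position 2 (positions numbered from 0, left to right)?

o

ooo-ooooooo-o---ooo-oo
oooooooooooo--o-oooooo
oooooooooooo---ooooooo
oooooooooooo-o-ooooooo
ooooooooooooo-oooooooo
position 2 holds o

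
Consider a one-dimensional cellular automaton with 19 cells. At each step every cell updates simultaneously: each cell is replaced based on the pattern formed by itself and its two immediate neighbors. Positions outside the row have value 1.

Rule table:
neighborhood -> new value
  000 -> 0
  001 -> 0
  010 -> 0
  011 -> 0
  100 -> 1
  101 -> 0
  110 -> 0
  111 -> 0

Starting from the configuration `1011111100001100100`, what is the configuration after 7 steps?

0010010000000010000

0000000010000010010
1000000001000001000
0100000000100000100
0010000000010000010
1001000000001000000
0100100000000100000
0010010000000010000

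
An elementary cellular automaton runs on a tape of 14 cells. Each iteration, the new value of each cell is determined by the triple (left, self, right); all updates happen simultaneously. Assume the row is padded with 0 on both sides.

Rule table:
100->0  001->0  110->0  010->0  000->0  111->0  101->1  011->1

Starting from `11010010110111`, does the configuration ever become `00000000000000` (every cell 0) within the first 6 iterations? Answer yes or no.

yes

iteration 1: 10100001101100
iteration 2: 01000001011000
iteration 3: 00000000110000
iteration 4: 00000000100000
iteration 5: 00000000000000
all cells are 0 at iteration 5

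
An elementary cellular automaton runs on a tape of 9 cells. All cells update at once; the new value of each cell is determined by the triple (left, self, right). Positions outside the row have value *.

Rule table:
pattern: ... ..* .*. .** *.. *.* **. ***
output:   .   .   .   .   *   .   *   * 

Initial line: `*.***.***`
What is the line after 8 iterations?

********.

*..**..**
**..**..*
***..**..
****..**.
*****..*.
******...
*******..
********.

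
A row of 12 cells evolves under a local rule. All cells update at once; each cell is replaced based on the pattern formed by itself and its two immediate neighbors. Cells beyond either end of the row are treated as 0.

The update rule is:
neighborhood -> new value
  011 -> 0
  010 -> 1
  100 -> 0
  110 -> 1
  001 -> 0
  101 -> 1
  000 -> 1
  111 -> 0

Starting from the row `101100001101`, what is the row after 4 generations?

111000110111

110101100111
011110100001
000011101101
111000110111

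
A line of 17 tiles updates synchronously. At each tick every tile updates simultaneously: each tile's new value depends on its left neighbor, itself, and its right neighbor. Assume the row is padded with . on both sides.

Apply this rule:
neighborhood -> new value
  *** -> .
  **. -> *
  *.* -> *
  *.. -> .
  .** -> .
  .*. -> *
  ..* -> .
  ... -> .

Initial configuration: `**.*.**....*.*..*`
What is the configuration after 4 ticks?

......*......*..*

.****.*....***..*
....***......*..*
......*......*..*
......*......*..*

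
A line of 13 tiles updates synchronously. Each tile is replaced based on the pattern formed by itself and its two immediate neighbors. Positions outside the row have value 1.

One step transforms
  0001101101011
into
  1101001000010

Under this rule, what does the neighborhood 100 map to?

At position 0 the neighborhood is 100; the next row has 1 there.

1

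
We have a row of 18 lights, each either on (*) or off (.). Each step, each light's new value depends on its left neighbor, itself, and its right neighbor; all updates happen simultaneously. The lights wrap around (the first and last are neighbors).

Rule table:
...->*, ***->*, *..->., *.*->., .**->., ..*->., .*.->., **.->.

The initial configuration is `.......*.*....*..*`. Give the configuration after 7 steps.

step 1: .*****.....**.....
step 2: ..***..***....****
step 3: ...*....*..**..**.
step 4: **...**...........
step 5: ...*....*********.
step 6: **...**..*******..
step 7: ...*......*****...

...*......*****...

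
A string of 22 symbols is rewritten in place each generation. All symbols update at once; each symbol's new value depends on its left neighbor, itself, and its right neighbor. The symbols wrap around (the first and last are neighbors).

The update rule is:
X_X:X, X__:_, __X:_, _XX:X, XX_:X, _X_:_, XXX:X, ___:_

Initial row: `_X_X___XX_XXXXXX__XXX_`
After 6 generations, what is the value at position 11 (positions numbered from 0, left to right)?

__X____XXXXXXXXX__XXX_
_______XXXXXXXXX__XXX_
_______XXXXXXXXX__XXX_  (fixed point — unchanged through generation 6)
position 11 holds X

X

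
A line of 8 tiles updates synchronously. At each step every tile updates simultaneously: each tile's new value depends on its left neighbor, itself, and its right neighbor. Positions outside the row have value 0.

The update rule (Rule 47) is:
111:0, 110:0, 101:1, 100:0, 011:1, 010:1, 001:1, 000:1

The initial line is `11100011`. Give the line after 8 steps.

10111000

10001110
10111000
11100011  (repeats step 0; period 3)
step 8: 10111000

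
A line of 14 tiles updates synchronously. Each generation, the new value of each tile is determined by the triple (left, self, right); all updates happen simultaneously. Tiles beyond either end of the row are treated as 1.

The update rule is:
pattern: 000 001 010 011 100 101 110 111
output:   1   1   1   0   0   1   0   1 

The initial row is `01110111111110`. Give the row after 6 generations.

11110110101010

10101011111101
01111101111010
10111010110111
01010111001011
11111010011101
11110110101010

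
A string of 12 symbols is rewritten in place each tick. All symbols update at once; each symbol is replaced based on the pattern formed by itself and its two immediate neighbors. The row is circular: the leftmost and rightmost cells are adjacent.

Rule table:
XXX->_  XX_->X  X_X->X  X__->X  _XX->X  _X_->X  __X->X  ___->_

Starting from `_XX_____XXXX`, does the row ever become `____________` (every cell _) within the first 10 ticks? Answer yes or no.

XXXX___XX__X
___XX_XXXXXX
X_XXXXX____X
XXX___XX__XX
__XX_XXXXXX_
_XXXXX____XX
XX___XX__XXX
_XX_XXXXXX__
XXXXX____XX_
X___XX__XXXX
tick 10 is X___XX__XXXX, still not uniform _

no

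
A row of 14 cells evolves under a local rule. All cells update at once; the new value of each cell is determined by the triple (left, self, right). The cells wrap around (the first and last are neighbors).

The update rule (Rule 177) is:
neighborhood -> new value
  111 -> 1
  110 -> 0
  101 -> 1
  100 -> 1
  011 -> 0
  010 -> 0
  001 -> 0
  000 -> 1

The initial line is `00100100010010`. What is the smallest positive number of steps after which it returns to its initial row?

10010011001001
01001000100100
00100110010011
10010001001000
01001100100110
00100010010001
10011001001100
01000100100010
00110010011001
10001001000100
01100100110010
00010010001001
11001001100100
00100100010010

14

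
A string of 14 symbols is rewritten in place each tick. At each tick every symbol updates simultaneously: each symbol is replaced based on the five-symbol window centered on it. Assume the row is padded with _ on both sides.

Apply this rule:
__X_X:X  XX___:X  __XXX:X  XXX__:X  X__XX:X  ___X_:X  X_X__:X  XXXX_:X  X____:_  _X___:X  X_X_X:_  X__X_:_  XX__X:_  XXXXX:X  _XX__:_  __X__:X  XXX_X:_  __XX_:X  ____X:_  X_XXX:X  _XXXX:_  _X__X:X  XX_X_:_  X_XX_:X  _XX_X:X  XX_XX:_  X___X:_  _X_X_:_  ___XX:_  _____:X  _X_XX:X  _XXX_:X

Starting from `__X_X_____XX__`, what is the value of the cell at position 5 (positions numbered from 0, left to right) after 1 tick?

_XX_XX_X__X_X_
position 5 holds X

X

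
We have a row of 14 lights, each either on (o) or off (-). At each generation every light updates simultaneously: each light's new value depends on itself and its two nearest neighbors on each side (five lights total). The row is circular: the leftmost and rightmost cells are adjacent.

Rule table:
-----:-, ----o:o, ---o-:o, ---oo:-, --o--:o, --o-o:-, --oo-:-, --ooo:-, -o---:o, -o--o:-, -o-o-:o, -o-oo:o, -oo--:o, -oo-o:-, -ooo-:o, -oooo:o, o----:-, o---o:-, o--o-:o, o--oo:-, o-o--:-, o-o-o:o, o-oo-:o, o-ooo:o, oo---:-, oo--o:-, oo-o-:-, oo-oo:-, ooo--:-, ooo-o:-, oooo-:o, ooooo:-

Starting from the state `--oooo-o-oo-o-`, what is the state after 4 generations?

---oo--ooo---o
o---o---o---oo
---ooo-ooo---o
o---o--oo---oo

o---o--oo---oo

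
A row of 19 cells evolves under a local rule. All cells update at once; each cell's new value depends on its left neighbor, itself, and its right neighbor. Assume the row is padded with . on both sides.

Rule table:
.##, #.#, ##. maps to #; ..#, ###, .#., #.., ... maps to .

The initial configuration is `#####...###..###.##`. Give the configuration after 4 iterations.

#...#...#.#..#.####
.........#....##..#
..............##...
..............##...

..............##...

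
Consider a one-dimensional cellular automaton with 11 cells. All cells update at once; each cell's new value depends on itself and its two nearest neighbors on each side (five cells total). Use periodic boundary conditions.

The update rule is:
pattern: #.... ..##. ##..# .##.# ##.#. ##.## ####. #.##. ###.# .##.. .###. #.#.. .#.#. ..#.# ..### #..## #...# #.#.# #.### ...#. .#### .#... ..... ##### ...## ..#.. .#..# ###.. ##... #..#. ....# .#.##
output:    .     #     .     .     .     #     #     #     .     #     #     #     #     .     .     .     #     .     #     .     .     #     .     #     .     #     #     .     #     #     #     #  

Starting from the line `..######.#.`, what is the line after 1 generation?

#...###..##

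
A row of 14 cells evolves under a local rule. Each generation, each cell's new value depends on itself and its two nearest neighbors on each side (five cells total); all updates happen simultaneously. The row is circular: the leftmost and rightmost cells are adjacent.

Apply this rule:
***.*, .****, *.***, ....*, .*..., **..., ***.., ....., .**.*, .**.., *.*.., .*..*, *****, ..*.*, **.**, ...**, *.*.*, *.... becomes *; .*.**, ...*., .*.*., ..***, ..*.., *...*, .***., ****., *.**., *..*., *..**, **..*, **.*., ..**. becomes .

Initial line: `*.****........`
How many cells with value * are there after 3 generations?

9

*.**.********.
*..********.*.
**..*****.*.*.
count of *: 9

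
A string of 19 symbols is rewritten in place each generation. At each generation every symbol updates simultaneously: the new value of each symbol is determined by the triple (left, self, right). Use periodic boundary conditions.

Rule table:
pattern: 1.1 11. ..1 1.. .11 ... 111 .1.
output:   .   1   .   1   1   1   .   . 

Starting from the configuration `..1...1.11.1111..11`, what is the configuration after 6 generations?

generation 1: 1..11...11.1..11.11
generation 2: 11.1111.11..1.11.1.
generation 3: 11.1..1.111...11...
generation 4: 11..1...1.111.1111.
generation 5: 111..11...1.1.1..1.
generation 6: 1.11.1111......1...

1.11.1111......1...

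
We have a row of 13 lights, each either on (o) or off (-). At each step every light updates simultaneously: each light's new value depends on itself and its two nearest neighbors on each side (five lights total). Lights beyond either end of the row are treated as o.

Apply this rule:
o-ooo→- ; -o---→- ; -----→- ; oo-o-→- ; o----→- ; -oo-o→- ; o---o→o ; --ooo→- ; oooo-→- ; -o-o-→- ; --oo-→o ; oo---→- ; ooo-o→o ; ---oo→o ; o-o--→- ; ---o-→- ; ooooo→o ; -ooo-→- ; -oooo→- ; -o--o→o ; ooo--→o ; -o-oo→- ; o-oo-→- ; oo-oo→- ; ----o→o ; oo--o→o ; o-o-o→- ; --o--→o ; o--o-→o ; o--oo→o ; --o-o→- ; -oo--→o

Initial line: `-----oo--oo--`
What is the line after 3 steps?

---oooooooooo
-oo--oooooooo
--ooo--oooooo

--ooo--oooooo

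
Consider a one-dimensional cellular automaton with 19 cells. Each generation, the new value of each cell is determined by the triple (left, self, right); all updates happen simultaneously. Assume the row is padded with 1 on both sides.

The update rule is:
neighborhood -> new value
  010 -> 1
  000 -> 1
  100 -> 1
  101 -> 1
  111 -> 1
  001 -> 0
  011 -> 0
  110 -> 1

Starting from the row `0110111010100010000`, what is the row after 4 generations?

1111011011111111011

generation 1: 1011011111111011110
generation 2: 1101101111111101111
generation 3: 1110110111111110111
generation 4: 1111011011111111011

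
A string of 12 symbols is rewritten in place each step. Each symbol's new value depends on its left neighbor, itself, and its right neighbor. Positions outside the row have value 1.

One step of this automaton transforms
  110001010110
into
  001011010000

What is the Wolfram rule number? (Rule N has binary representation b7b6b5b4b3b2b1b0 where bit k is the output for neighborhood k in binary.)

position 0: 111 → 0  (bit 7 = 0)
position 1: 110 → 0  (bit 6 = 0)
position 6: 101 → 0  (bit 5 = 0)
position 2: 100 → 1  (bit 4 = 1)
position 9: 011 → 0  (bit 3 = 0)
position 5: 010 → 1  (bit 2 = 1)
position 4: 001 → 1  (bit 1 = 1)
position 3: 000 → 0  (bit 0 = 0)
bits b7..b0 = 00010110 = 22

22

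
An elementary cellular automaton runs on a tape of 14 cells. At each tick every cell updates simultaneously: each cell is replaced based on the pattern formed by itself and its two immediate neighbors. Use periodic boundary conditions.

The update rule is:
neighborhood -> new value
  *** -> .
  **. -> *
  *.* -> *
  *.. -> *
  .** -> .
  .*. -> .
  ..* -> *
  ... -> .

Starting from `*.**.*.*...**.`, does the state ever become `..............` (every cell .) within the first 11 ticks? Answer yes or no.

no

tick 1: .*.**.*.*.*.**
tick 2: *.*.**.*.*.*.*
tick 3: **.*.**.*.*.*.
tick 4: .**.*.**.*.*.*
tick 5: *.**.*.**.*.*.
tick 6: .*.**.*.**.*.*
tick 7: *.*.**.*.**.*.
tick 8: .*.*.**.*.**.*
tick 9: *.*.*.**.*.**.
tick 10: .*.*.*.**.*.**
tick 11: *.*.*.*.**.*.*
tick 11 is *.*.*.*.**.*.*, still not uniform .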